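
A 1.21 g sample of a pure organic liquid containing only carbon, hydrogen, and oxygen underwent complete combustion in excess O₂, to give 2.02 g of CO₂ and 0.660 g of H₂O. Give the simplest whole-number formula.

C5H8O4

mol C = 2.02 g CO₂ ÷ 44.009 g/mol = 0.04590 mol
mol H = 2 × 0.660 g H₂O ÷ 18.015 g/mol = 0.07327 mol
mass O = 1.21 − (0.5513 + 0.07386) = 0.5848 g → mol O = 0.5848 ÷ 15.999 = 0.03655 mol
Divide by the smallest (0.03655 mol): C 1.256, H 2.004, O 1.000
Multiplying each by 4 gives whole numbers: C 5.02, H 8.02, O 4.00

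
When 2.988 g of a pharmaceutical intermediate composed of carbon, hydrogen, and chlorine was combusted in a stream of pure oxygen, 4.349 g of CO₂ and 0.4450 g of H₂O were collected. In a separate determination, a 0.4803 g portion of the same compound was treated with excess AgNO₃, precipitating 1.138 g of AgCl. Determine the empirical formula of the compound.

C2HCl

mol C = 4.349 g CO₂ ÷ 44.009 g/mol = 0.098821 mol
mol H = 2 × 0.4450 g H₂O ÷ 18.015 g/mol = 0.049403 mol
From the AgCl data: mol Cl per gram of compound = (1.138 ÷ 143.318) ÷ 0.4803 = 0.016532 mol/g, so in the 2.988 g combustion sample mol Cl = 0.049398 mol
Divide by the smallest (0.049398 mol): C 2.000, H 1.000, Cl 1.000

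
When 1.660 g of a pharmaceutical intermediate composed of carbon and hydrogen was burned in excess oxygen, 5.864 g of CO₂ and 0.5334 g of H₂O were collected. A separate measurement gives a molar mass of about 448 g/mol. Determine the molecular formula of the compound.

C36H16

mol C = 5.864 g CO₂ ÷ 44.009 g/mol = 0.13325 mol
mol H = 2 × 0.5334 g H₂O ÷ 18.015 g/mol = 0.059217 mol
Divide by the smallest (0.059217 mol): C 2.250, H 1.000
Multiplying each by 4 gives whole numbers: C 9.00, H 4.00
Empirical formula: C9H4
Empirical-formula mass = 112.13 g/mol; 448 ÷ 112.13 ≈ 4, so the molecular formula is C36H16.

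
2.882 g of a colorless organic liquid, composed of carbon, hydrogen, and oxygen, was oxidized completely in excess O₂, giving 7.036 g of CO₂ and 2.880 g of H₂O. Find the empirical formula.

mol C = 7.036 g CO₂ ÷ 44.009 g/mol = 0.15988 mol
mol H = 2 × 2.880 g H₂O ÷ 18.015 g/mol = 0.31973 mol
mass O = 2.882 − (1.9203 + 0.32229) = 0.63943 g → mol O = 0.63943 ÷ 15.999 = 0.039967 mol
Divide by the smallest (0.039967 mol): C 4.000, H 8.000, O 1.000

C4H8O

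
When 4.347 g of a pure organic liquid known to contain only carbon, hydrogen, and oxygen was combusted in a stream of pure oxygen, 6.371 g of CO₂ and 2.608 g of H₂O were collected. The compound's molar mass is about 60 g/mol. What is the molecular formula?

mol C = 6.371 g CO₂ ÷ 44.009 g/mol = 0.14477 mol
mol H = 2 × 2.608 g H₂O ÷ 18.015 g/mol = 0.28954 mol
mass O = 4.347 − (1.7388 + 0.29185) = 2.3164 g → mol O = 2.3164 ÷ 15.999 = 0.14478 mol
Divide by the smallest (0.14477 mol): C 1.000, H 2.000, O 1.000
Empirical formula: CH2O
Empirical-formula mass = 30.03 g/mol; 60 ÷ 30.03 ≈ 2, so the molecular formula is C2H4O2.

C2H4O2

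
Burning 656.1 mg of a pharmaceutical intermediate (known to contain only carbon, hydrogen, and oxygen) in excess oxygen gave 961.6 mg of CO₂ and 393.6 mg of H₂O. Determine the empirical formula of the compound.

CH2O

mol C = 0.9616 g CO₂ ÷ 44.009 g/mol = 0.021850 mol
mol H = 2 × 0.3936 g H₂O ÷ 18.015 g/mol = 0.043697 mol
mass O = 0.6561 − (0.26244 + 0.044046) = 0.34961 g → mol O = 0.34961 ÷ 15.999 = 0.021852 mol
Divide by the smallest (0.021850 mol): C 1.000, H 2.000, O 1.000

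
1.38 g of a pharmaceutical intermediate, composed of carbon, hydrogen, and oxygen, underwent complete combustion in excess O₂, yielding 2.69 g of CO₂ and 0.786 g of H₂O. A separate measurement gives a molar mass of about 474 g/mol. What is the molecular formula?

C21H30O12

mol C = 2.69 g CO₂ ÷ 44.009 g/mol = 0.06112 mol
mol H = 2 × 0.786 g H₂O ÷ 18.015 g/mol = 0.08726 mol
mass O = 1.38 − (0.7342 + 0.08796) = 0.5579 g → mol O = 0.5579 ÷ 15.999 = 0.03487 mol
Divide by the smallest (0.03487 mol): C 1.753, H 2.502, O 1.000
Multiplying each by 4 gives whole numbers: C 7.01, H 10.01, O 4.00
Empirical formula: C7H10O4
Empirical-formula mass = 158.15 g/mol; 474 ÷ 158.15 ≈ 3, so the molecular formula is C21H30O12.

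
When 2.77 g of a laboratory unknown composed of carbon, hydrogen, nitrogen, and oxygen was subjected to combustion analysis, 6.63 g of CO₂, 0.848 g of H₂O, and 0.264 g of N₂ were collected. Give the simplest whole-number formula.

mol C = 6.63 g CO₂ ÷ 44.009 g/mol = 0.1507 mol
mol H = 2 × 0.848 g H₂O ÷ 18.015 g/mol = 0.09414 mol
mol N = 2 × 0.264 g N₂ ÷ 28.014 g/mol = 0.01885 mol
mass O = 2.77 − (1.809 + 0.09490 + 0.2640) = 0.6016 g → mol O = 0.6016 ÷ 15.999 = 0.03760 mol
Divide by the smallest (0.01885 mol): C 7.993, H 4.995, N 1.000, O 1.995

C8H5NO2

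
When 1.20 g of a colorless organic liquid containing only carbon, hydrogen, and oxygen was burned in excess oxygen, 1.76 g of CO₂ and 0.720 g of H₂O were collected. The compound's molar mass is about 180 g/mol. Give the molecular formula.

C6H12O6

mol C = 1.76 g CO₂ ÷ 44.009 g/mol = 0.03999 mol
mol H = 2 × 0.720 g H₂O ÷ 18.015 g/mol = 0.07993 mol
mass O = 1.20 − (0.4803 + 0.08057) = 0.6391 g → mol O = 0.6391 ÷ 15.999 = 0.03995 mol
Divide by the smallest (0.03995 mol): C 1.001, H 2.001, O 1.000
Empirical formula: CH2O
Empirical-formula mass = 30.03 g/mol; 180 ÷ 30.03 ≈ 6, so the molecular formula is C6H12O6.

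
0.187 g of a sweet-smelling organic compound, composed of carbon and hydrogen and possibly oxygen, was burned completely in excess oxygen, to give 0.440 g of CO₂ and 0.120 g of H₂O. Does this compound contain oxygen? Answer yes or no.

mol C = 0.440 g CO₂ ÷ 44.009 g/mol = 0.009998 mol
mol H = 2 × 0.120 g H₂O ÷ 18.015 g/mol = 0.01332 mol
C and H account for only 0.1335 g of the 0.187 g sample; the remaining 0.05349 g must be oxygen.

yes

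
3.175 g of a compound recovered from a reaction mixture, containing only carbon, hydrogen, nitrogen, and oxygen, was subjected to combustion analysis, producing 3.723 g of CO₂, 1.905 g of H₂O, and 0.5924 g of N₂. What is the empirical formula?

C2H5NO2

mol C = 3.723 g CO₂ ÷ 44.009 g/mol = 0.084596 mol
mol H = 2 × 1.905 g H₂O ÷ 18.015 g/mol = 0.21149 mol
mol N = 2 × 0.5924 g N₂ ÷ 28.014 g/mol = 0.042293 mol
mass O = 3.175 − (1.0161 + 0.21318 + 0.59240) = 1.3533 g → mol O = 1.3533 ÷ 15.999 = 0.084588 mol
Divide by the smallest (0.042293 mol): C 2.000, H 5.001, N 1.000, O 2.000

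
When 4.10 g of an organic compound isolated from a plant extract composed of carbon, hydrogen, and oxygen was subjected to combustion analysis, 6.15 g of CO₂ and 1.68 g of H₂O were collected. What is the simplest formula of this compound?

mol C = 6.15 g CO₂ ÷ 44.009 g/mol = 0.1397 mol
mol H = 2 × 1.68 g H₂O ÷ 18.015 g/mol = 0.1865 mol
mass O = 4.10 − (1.678 + 0.1880) = 2.234 g → mol O = 2.234 ÷ 15.999 = 0.1396 mol
Divide by the smallest (0.1396 mol): C 1.001, H 1.336, O 1.000
Multiplying each by 3 gives whole numbers: C 3.00, H 4.01, O 3.00

C3H4O3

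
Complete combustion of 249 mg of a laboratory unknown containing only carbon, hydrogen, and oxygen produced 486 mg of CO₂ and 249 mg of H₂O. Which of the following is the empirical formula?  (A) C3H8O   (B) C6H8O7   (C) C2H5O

(C) C2H5O

mol C = 0.486 g CO₂ ÷ 44.009 g/mol = 0.01104 mol
mol H = 2 × 0.249 g H₂O ÷ 18.015 g/mol = 0.02764 mol
mass O = 0.249 − (0.1326 + 0.02786) = 0.08850 g → mol O = 0.08850 ÷ 15.999 = 0.005531 mol
Divide by the smallest (0.005531 mol): C 1.996, H 4.998, O 1.000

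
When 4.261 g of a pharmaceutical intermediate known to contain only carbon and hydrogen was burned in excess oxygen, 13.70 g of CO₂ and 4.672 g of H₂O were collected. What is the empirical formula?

C3H5

mol C = 13.70 g CO₂ ÷ 44.009 g/mol = 0.31130 mol
mol H = 2 × 4.672 g H₂O ÷ 18.015 g/mol = 0.51868 mol
Divide by the smallest (0.31130 mol): C 1.000, H 1.666
Multiplying each by 3 gives whole numbers: C 3.00, H 5.00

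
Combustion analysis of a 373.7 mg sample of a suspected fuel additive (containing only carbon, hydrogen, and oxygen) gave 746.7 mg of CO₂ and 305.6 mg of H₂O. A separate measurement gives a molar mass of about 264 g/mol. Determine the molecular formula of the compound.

mol C = 0.7467 g CO₂ ÷ 44.009 g/mol = 0.016967 mol
mol H = 2 × 0.3056 g H₂O ÷ 18.015 g/mol = 0.033927 mol
mass O = 0.3737 − (0.20379 + 0.034199) = 0.13571 g → mol O = 0.13571 ÷ 15.999 = 0.0084825 mol
Divide by the smallest (0.0084825 mol): C 2.000, H 4.000, O 1.000
Empirical formula: C2H4O
Empirical-formula mass = 44.05 g/mol; 264 ÷ 44.05 ≈ 6, so the molecular formula is C12H24O6.

C12H24O6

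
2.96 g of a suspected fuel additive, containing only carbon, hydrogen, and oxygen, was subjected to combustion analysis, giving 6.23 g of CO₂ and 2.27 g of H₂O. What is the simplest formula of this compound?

mol C = 6.23 g CO₂ ÷ 44.009 g/mol = 0.1416 mol
mol H = 2 × 2.27 g H₂O ÷ 18.015 g/mol = 0.2520 mol
mass O = 2.96 − (1.700 + 0.2540) = 1.006 g → mol O = 1.006 ÷ 15.999 = 0.06286 mol
Divide by the smallest (0.06286 mol): C 2.252, H 4.009, O 1.000
Multiplying each by 4 gives whole numbers: C 9.01, H 16.04, O 4.00

C9H16O4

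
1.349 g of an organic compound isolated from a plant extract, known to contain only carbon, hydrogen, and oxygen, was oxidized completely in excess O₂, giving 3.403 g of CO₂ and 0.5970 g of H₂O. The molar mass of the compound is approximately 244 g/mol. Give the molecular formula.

mol C = 3.403 g CO₂ ÷ 44.009 g/mol = 0.077325 mol
mol H = 2 × 0.5970 g H₂O ÷ 18.015 g/mol = 0.066278 mol
mass O = 1.349 − (0.92875 + 0.066808) = 0.35344 g → mol O = 0.35344 ÷ 15.999 = 0.022091 mol
Divide by the smallest (0.022091 mol): C 3.500, H 3.000, O 1.000
Multiplying each by 2 gives whole numbers: C 7.00, H 6.00, O 2.00
Empirical formula: C7H6O2
Empirical-formula mass = 122.12 g/mol; 244 ÷ 122.12 ≈ 2, so the molecular formula is C14H12O4.

C14H12O4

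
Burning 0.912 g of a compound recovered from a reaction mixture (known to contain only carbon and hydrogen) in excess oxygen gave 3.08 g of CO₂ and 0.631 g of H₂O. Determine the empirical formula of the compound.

CH

mol C = 3.08 g CO₂ ÷ 44.009 g/mol = 0.06999 mol
mol H = 2 × 0.631 g H₂O ÷ 18.015 g/mol = 0.07005 mol
Divide by the smallest (0.06999 mol): C 1.000, H 1.001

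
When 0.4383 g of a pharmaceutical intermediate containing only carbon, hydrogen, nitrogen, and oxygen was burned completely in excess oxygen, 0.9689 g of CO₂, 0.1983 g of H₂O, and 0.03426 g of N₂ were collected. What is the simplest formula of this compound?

mol C = 0.9689 g CO₂ ÷ 44.009 g/mol = 0.022016 mol
mol H = 2 × 0.1983 g H₂O ÷ 18.015 g/mol = 0.022015 mol
mol N = 2 × 0.03426 g N₂ ÷ 28.014 g/mol = 0.0024459 mol
mass O = 0.4383 − (0.26443 + 0.022191 + 0.034260) = 0.11742 g → mol O = 0.11742 ÷ 15.999 = 0.0073389 mol
Divide by the smallest (0.0024459 mol): C 9.001, H 9.001, N 1.000, O 3.000

C9H9NO3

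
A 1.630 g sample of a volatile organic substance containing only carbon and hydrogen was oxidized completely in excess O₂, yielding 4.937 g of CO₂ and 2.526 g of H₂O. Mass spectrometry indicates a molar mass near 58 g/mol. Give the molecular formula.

mol C = 4.937 g CO₂ ÷ 44.009 g/mol = 0.11218 mol
mol H = 2 × 2.526 g H₂O ÷ 18.015 g/mol = 0.28043 mol
Divide by the smallest (0.11218 mol): C 1.000, H 2.500
Multiplying each by 2 gives whole numbers: C 2.00, H 5.00
Empirical formula: C2H5
Empirical-formula mass = 29.06 g/mol; 58 ÷ 29.06 ≈ 2, so the molecular formula is C4H10.

C4H10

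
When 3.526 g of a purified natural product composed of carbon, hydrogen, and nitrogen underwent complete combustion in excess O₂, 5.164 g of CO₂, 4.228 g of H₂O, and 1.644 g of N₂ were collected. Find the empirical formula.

CH4N

mol C = 5.164 g CO₂ ÷ 44.009 g/mol = 0.11734 mol
mol H = 2 × 4.228 g H₂O ÷ 18.015 g/mol = 0.46939 mol
mol N = 2 × 1.644 g N₂ ÷ 28.014 g/mol = 0.11737 mol
Divide by the smallest (0.11734 mol): C 1.000, H 4.000, N 1.000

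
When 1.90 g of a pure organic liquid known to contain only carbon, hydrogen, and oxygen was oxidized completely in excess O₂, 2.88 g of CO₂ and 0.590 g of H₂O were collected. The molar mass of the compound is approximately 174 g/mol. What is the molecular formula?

C6H6O6

mol C = 2.88 g CO₂ ÷ 44.009 g/mol = 0.06544 mol
mol H = 2 × 0.590 g H₂O ÷ 18.015 g/mol = 0.06550 mol
mass O = 1.90 − (0.7860 + 0.06602) = 1.048 g → mol O = 1.048 ÷ 15.999 = 0.06550 mol
Divide by the smallest (0.06544 mol): C 1.000, H 1.001, O 1.001
Empirical formula: CHO
Empirical-formula mass = 29.02 g/mol; 174 ÷ 29.02 ≈ 6, so the molecular formula is C6H6O6.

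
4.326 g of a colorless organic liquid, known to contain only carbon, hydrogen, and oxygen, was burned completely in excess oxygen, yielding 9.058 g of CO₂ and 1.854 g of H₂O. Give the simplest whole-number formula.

C2H2O

mol C = 9.058 g CO₂ ÷ 44.009 g/mol = 0.20582 mol
mol H = 2 × 1.854 g H₂O ÷ 18.015 g/mol = 0.20583 mol
mass O = 4.326 − (2.4721 + 0.20748) = 1.6464 g → mol O = 1.6464 ÷ 15.999 = 0.10291 mol
Divide by the smallest (0.10291 mol): C 2.000, H 2.000, O 1.000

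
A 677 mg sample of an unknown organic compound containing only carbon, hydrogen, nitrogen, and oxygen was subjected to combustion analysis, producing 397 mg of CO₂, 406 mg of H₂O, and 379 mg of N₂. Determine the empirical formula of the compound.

CH5N3O

mol C = 0.397 g CO₂ ÷ 44.009 g/mol = 0.009021 mol
mol H = 2 × 0.406 g H₂O ÷ 18.015 g/mol = 0.04507 mol
mol N = 2 × 0.379 g N₂ ÷ 28.014 g/mol = 0.02706 mol
mass O = 0.677 − (0.1083 + 0.04543 + 0.3790) = 0.1442 g → mol O = 0.1442 ÷ 15.999 = 0.009014 mol
Divide by the smallest (0.009014 mol): C 1.001, H 5.000, N 3.002, O 1.000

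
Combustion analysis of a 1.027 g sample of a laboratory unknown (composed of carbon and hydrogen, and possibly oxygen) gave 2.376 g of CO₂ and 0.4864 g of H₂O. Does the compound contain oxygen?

mol C = 2.376 g CO₂ ÷ 44.009 g/mol = 0.053989 mol
mol H = 2 × 0.4864 g H₂O ÷ 18.015 g/mol = 0.053999 mol
C and H account for only 0.70289 g of the 1.027 g sample; the remaining 0.32411 g must be oxygen.

yes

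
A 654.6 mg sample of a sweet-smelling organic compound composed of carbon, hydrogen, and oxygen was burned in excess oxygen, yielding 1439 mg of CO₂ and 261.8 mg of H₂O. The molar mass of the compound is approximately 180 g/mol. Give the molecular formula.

C9H8O4

mol C = 1.439 g CO₂ ÷ 44.009 g/mol = 0.032698 mol
mol H = 2 × 0.2618 g H₂O ÷ 18.015 g/mol = 0.029065 mol
mass O = 0.6546 − (0.39273 + 0.029297) = 0.23257 g → mol O = 0.23257 ÷ 15.999 = 0.014536 mol
Divide by the smallest (0.014536 mol): C 2.249, H 1.999, O 1.000
Multiplying each by 4 gives whole numbers: C 9.00, H 8.00, O 4.00
Empirical formula: C9H8O4
Empirical-formula mass = 180.16 g/mol; 180 ÷ 180.16 ≈ 1, so the molecular formula is C9H8O4.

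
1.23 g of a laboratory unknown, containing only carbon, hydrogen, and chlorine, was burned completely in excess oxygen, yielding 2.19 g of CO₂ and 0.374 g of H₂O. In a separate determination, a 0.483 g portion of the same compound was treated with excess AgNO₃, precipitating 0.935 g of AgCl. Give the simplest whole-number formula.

mol C = 2.19 g CO₂ ÷ 44.009 g/mol = 0.04976 mol
mol H = 2 × 0.374 g H₂O ÷ 18.015 g/mol = 0.04152 mol
From the AgCl data: mol Cl per gram of compound = (0.935 ÷ 143.318) ÷ 0.483 = 0.01351 mol/g, so in the 1.23 g combustion sample mol Cl = 0.01661 mol
Divide by the smallest (0.01661 mol): C 2.995, H 2.499, Cl 1.000
Multiplying each by 2 gives whole numbers: C 5.99, H 5.00, Cl 2.00

C6H5Cl2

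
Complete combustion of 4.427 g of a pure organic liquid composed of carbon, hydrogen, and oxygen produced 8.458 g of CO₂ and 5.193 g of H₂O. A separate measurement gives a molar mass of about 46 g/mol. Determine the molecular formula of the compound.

mol C = 8.458 g CO₂ ÷ 44.009 g/mol = 0.19219 mol
mol H = 2 × 5.193 g H₂O ÷ 18.015 g/mol = 0.57652 mol
mass O = 4.427 − (2.3084 + 0.58113) = 1.5375 g → mol O = 1.5375 ÷ 15.999 = 0.096100 mol
Divide by the smallest (0.096100 mol): C 2.000, H 5.999, O 1.000
Empirical formula: C2H6O
Empirical-formula mass = 46.07 g/mol; 46 ÷ 46.07 ≈ 1, so the molecular formula is C2H6O.

C2H6O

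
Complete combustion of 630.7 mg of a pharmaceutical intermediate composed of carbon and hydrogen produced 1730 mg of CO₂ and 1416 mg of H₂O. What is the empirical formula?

CH4

mol C = 1.730 g CO₂ ÷ 44.009 g/mol = 0.039310 mol
mol H = 2 × 1.416 g H₂O ÷ 18.015 g/mol = 0.15720 mol
Divide by the smallest (0.039310 mol): C 1.000, H 3.999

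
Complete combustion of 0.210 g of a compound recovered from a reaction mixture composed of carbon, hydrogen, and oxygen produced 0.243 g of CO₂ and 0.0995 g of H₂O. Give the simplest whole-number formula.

C2H4O3

mol C = 0.243 g CO₂ ÷ 44.009 g/mol = 0.005522 mol
mol H = 2 × 0.0995 g H₂O ÷ 18.015 g/mol = 0.01105 mol
mass O = 0.210 − (0.06632 + 0.01113) = 0.1325 g → mol O = 0.1325 ÷ 15.999 = 0.008285 mol
Divide by the smallest (0.005522 mol): C 1.000, H 2.001, O 1.500
Multiplying each by 2 gives whole numbers: C 2.00, H 4.00, O 3.00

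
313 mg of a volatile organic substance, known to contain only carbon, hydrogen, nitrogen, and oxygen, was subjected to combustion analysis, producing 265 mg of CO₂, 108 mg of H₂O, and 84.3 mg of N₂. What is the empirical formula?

C2H4N2O3

mol C = 0.265 g CO₂ ÷ 44.009 g/mol = 0.006021 mol
mol H = 2 × 0.108 g H₂O ÷ 18.015 g/mol = 0.01199 mol
mol N = 2 × 0.0843 g N₂ ÷ 28.014 g/mol = 0.006018 mol
mass O = 0.313 − (0.07232 + 0.01209 + 0.08430) = 0.1443 g → mol O = 0.1443 ÷ 15.999 = 0.009019 mol
Divide by the smallest (0.006018 mol): C 1.001, H 1.992, N 1.000, O 1.499
Multiplying each by 2 gives whole numbers: C 2.00, H 3.98, N 2.00, O 3.00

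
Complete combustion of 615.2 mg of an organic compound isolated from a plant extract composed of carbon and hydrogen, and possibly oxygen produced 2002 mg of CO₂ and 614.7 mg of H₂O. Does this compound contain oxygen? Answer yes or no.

mol C = 2.002 g CO₂ ÷ 44.009 g/mol = 0.045491 mol
mol H = 2 × 0.6147 g H₂O ÷ 18.015 g/mol = 0.068243 mol
C and H together account for 0.61518 g — essentially the entire 0.6152 g sample — so the compound contains no oxygen.

no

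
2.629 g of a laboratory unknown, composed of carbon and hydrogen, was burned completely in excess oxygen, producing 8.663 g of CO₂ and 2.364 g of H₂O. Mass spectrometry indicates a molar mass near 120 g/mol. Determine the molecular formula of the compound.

C9H12

mol C = 8.663 g CO₂ ÷ 44.009 g/mol = 0.19685 mol
mol H = 2 × 2.364 g H₂O ÷ 18.015 g/mol = 0.26245 mol
Divide by the smallest (0.19685 mol): C 1.000, H 1.333
Multiplying each by 3 gives whole numbers: C 3.00, H 4.00
Empirical formula: C3H4
Empirical-formula mass = 40.06 g/mol; 120 ÷ 40.06 ≈ 3, so the molecular formula is C9H12.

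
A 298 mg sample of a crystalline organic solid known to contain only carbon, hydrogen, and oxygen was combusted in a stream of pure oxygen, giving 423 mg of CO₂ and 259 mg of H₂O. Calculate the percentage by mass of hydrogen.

mol C = 0.423 g CO₂ ÷ 44.009 g/mol = 0.009612 mol
mol H = 2 × 0.259 g H₂O ÷ 18.015 g/mol = 0.02875 mol
mass O = 0.298 − (0.1154 + 0.02898) = 0.1536 g → mol O = 0.1536 ÷ 15.999 = 0.009599 mol
mass % H = 0.02898 g ÷ 0.298 g × 100%

9.7%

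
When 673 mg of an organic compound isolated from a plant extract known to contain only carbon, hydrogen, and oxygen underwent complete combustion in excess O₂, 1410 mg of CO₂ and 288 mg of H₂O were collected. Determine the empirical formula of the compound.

C2H2O

mol C = 1.41 g CO₂ ÷ 44.009 g/mol = 0.03204 mol
mol H = 2 × 0.288 g H₂O ÷ 18.015 g/mol = 0.03197 mol
mass O = 0.673 − (0.3848 + 0.03223) = 0.2560 g → mol O = 0.2560 ÷ 15.999 = 0.01600 mol
Divide by the smallest (0.01600 mol): C 2.003, H 1.999, O 1.000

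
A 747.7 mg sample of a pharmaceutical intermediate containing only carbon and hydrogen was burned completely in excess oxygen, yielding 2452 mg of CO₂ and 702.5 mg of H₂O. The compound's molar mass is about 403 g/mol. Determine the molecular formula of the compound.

mol C = 2.452 g CO₂ ÷ 44.009 g/mol = 0.055716 mol
mol H = 2 × 0.7025 g H₂O ÷ 18.015 g/mol = 0.077991 mol
Divide by the smallest (0.055716 mol): C 1.000, H 1.400
Multiplying each by 5 gives whole numbers: C 5.00, H 7.00
Empirical formula: C5H7
Empirical-formula mass = 67.11 g/mol; 403 ÷ 67.11 ≈ 6, so the molecular formula is C30H42.

C30H42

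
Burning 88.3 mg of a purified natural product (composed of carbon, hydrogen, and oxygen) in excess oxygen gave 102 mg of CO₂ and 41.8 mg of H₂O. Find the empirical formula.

mol C = 0.102 g CO₂ ÷ 44.009 g/mol = 0.002318 mol
mol H = 2 × 0.0418 g H₂O ÷ 18.015 g/mol = 0.004641 mol
mass O = 0.0883 − (0.02784 + 0.004678) = 0.05578 g → mol O = 0.05578 ÷ 15.999 = 0.003487 mol
Divide by the smallest (0.002318 mol): C 1.000, H 2.002, O 1.504
Multiplying each by 2 gives whole numbers: C 2.00, H 4.00, O 3.01

C2H4O3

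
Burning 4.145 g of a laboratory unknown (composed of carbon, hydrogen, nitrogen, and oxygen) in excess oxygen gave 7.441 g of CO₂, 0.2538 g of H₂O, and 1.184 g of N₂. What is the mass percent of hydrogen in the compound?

mol C = 7.441 g CO₂ ÷ 44.009 g/mol = 0.16908 mol
mol H = 2 × 0.2538 g H₂O ÷ 18.015 g/mol = 0.028177 mol
mol N = 2 × 1.184 g N₂ ÷ 28.014 g/mol = 0.084529 mol
mass O = 4.145 − (2.0308 + 0.028402 + 1.1840) = 0.90179 g → mol O = 0.90179 ÷ 15.999 = 0.056365 mol
mass % H = 0.028402 g ÷ 4.145 g × 100%

0.69%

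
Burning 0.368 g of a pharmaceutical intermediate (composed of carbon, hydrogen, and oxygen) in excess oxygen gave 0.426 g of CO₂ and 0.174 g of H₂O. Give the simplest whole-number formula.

mol C = 0.426 g CO₂ ÷ 44.009 g/mol = 0.009680 mol
mol H = 2 × 0.174 g H₂O ÷ 18.015 g/mol = 0.01932 mol
mass O = 0.368 − (0.1163 + 0.01947) = 0.2323 g → mol O = 0.2323 ÷ 15.999 = 0.01452 mol
Divide by the smallest (0.009680 mol): C 1.000, H 1.996, O 1.500
Multiplying each by 2 gives whole numbers: C 2.00, H 3.99, O 3.00

C2H4O3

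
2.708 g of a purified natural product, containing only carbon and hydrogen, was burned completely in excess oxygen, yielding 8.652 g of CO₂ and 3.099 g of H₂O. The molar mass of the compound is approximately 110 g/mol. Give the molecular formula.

C8H14

mol C = 8.652 g CO₂ ÷ 44.009 g/mol = 0.19660 mol
mol H = 2 × 3.099 g H₂O ÷ 18.015 g/mol = 0.34405 mol
Divide by the smallest (0.19660 mol): C 1.000, H 1.750
Multiplying each by 4 gives whole numbers: C 4.00, H 7.00
Empirical formula: C4H7
Empirical-formula mass = 55.10 g/mol; 110 ÷ 55.10 ≈ 2, so the molecular formula is C8H14.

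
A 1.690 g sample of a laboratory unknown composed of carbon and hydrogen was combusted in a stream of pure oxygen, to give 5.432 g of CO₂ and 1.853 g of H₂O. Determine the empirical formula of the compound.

C3H5

mol C = 5.432 g CO₂ ÷ 44.009 g/mol = 0.12343 mol
mol H = 2 × 1.853 g H₂O ÷ 18.015 g/mol = 0.20572 mol
Divide by the smallest (0.12343 mol): C 1.000, H 1.667
Multiplying each by 3 gives whole numbers: C 3.00, H 5.00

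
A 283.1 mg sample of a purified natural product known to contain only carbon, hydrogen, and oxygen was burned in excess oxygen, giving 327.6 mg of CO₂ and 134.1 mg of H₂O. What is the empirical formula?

C2H4O3

mol C = 0.3276 g CO₂ ÷ 44.009 g/mol = 0.0074439 mol
mol H = 2 × 0.1341 g H₂O ÷ 18.015 g/mol = 0.014888 mol
mass O = 0.2831 − (0.089409 + 0.015007) = 0.17868 g → mol O = 0.17868 ÷ 15.999 = 0.011168 mol
Divide by the smallest (0.0074439 mol): C 1.000, H 2.000, O 1.500
Multiplying each by 2 gives whole numbers: C 2.00, H 4.00, O 3.00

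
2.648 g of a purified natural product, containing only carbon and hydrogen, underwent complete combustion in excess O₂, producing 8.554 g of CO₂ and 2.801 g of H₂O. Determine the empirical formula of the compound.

C5H8

mol C = 8.554 g CO₂ ÷ 44.009 g/mol = 0.19437 mol
mol H = 2 × 2.801 g H₂O ÷ 18.015 g/mol = 0.31096 mol
Divide by the smallest (0.19437 mol): C 1.000, H 1.600
Multiplying each by 5 gives whole numbers: C 5.00, H 8.00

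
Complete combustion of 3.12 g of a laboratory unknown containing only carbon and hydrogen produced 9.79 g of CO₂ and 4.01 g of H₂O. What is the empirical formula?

CH2

mol C = 9.79 g CO₂ ÷ 44.009 g/mol = 0.2225 mol
mol H = 2 × 4.01 g H₂O ÷ 18.015 g/mol = 0.4452 mol
Divide by the smallest (0.2225 mol): C 1.000, H 2.001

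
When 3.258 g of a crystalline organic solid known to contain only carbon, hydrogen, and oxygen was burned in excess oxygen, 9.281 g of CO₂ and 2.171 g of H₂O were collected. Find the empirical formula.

mol C = 9.281 g CO₂ ÷ 44.009 g/mol = 0.21089 mol
mol H = 2 × 2.171 g H₂O ÷ 18.015 g/mol = 0.24102 mol
mass O = 3.258 − (2.5330 + 0.24295) = 0.48207 g → mol O = 0.48207 ÷ 15.999 = 0.030131 mol
Divide by the smallest (0.030131 mol): C 6.999, H 7.999, O 1.000

C7H8O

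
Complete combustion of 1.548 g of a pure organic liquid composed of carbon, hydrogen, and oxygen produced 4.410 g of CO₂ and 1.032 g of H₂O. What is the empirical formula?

mol C = 4.410 g CO₂ ÷ 44.009 g/mol = 0.10021 mol
mol H = 2 × 1.032 g H₂O ÷ 18.015 g/mol = 0.11457 mol
mass O = 1.548 − (1.2036 + 0.11549) = 0.22893 g → mol O = 0.22893 ÷ 15.999 = 0.014309 mol
Divide by the smallest (0.014309 mol): C 7.003, H 8.007, O 1.000

C7H8O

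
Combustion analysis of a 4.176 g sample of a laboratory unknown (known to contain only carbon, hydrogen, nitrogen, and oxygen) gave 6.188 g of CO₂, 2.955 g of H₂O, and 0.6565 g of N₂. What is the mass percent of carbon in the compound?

40.44%

mol C = 6.188 g CO₂ ÷ 44.009 g/mol = 0.14061 mol
mol H = 2 × 2.955 g H₂O ÷ 18.015 g/mol = 0.32806 mol
mol N = 2 × 0.6565 g N₂ ÷ 28.014 g/mol = 0.046869 mol
mass O = 4.176 − (1.6888 + 0.33068 + 0.65650) = 1.5000 g → mol O = 1.5000 ÷ 15.999 = 0.093754 mol
mass % C = 1.6888 g ÷ 4.176 g × 100%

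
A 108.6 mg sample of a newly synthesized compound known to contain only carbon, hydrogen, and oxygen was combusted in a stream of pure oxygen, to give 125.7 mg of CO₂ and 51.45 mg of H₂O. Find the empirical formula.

C2H4O3

mol C = 0.1257 g CO₂ ÷ 44.009 g/mol = 0.0028562 mol
mol H = 2 × 0.05145 g H₂O ÷ 18.015 g/mol = 0.0057119 mol
mass O = 0.1086 − (0.034306 + 0.0057576) = 0.068536 g → mol O = 0.068536 ÷ 15.999 = 0.0042838 mol
Divide by the smallest (0.0028562 mol): C 1.000, H 2.000, O 1.500
Multiplying each by 2 gives whole numbers: C 2.00, H 4.00, O 3.00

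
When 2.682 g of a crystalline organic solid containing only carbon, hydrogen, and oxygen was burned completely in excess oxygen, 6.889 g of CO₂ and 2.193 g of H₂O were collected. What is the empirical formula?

C9H14O2

mol C = 6.889 g CO₂ ÷ 44.009 g/mol = 0.15654 mol
mol H = 2 × 2.193 g H₂O ÷ 18.015 g/mol = 0.24346 mol
mass O = 2.682 − (1.8802 + 0.24541) = 0.55643 g → mol O = 0.55643 ÷ 15.999 = 0.034779 mol
Divide by the smallest (0.034779 mol): C 4.501, H 7.000, O 1.000
Multiplying each by 2 gives whole numbers: C 9.00, H 14.00, O 2.00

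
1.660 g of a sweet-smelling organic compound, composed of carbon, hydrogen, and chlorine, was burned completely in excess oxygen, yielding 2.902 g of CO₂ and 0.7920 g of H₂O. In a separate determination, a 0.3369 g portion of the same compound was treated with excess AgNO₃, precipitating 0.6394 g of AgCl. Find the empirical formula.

mol C = 2.902 g CO₂ ÷ 44.009 g/mol = 0.065941 mol
mol H = 2 × 0.7920 g H₂O ÷ 18.015 g/mol = 0.087927 mol
From the AgCl data: mol Cl per gram of compound = (0.6394 ÷ 143.318) ÷ 0.3369 = 0.013243 mol/g, so in the 1.660 g combustion sample mol Cl = 0.021983 mol
Divide by the smallest (0.021983 mol): C 3.000, H 4.000, Cl 1.000

C3H4Cl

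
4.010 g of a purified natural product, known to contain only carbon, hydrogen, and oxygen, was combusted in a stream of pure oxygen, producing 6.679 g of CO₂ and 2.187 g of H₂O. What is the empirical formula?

mol C = 6.679 g CO₂ ÷ 44.009 g/mol = 0.15176 mol
mol H = 2 × 2.187 g H₂O ÷ 18.015 g/mol = 0.24280 mol
mass O = 4.010 − (1.8228 + 0.24474) = 1.9424 g → mol O = 1.9424 ÷ 15.999 = 0.12141 mol
Divide by the smallest (0.12141 mol): C 1.250, H 2.000, O 1.000
Multiplying each by 4 gives whole numbers: C 5.00, H 8.00, O 4.00

C5H8O4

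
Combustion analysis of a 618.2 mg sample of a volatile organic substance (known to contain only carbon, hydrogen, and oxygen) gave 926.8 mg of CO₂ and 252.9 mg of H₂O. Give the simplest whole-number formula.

C3H4O3

mol C = 0.9268 g CO₂ ÷ 44.009 g/mol = 0.021059 mol
mol H = 2 × 0.2529 g H₂O ÷ 18.015 g/mol = 0.028077 mol
mass O = 0.6182 − (0.25294 + 0.028301) = 0.33696 g → mol O = 0.33696 ÷ 15.999 = 0.021061 mol
Divide by the smallest (0.021059 mol): C 1.000, H 1.333, O 1.000
Multiplying each by 3 gives whole numbers: C 3.00, H 4.00, O 3.00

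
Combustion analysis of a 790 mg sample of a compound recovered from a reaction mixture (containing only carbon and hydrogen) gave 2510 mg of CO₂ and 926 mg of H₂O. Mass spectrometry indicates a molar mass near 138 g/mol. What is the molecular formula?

C10H18

mol C = 2.51 g CO₂ ÷ 44.009 g/mol = 0.05703 mol
mol H = 2 × 0.926 g H₂O ÷ 18.015 g/mol = 0.1028 mol
Divide by the smallest (0.05703 mol): C 1.000, H 1.802
Multiplying each by 5 gives whole numbers: C 5.00, H 9.01
Empirical formula: C5H9
Empirical-formula mass = 69.13 g/mol; 138 ÷ 69.13 ≈ 2, so the molecular formula is C10H18.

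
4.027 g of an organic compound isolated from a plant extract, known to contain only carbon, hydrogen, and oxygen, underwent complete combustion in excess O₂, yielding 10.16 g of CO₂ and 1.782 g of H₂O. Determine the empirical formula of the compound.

C7H6O2

mol C = 10.16 g CO₂ ÷ 44.009 g/mol = 0.23086 mol
mol H = 2 × 1.782 g H₂O ÷ 18.015 g/mol = 0.19784 mol
mass O = 4.027 − (2.7729 + 0.19942) = 1.0547 g → mol O = 1.0547 ÷ 15.999 = 0.065923 mol
Divide by the smallest (0.065923 mol): C 3.502, H 3.001, O 1.000
Multiplying each by 2 gives whole numbers: C 7.00, H 6.00, O 2.00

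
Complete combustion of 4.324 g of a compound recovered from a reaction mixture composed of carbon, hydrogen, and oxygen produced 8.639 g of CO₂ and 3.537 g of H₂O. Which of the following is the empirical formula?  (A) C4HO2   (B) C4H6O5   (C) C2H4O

mol C = 8.639 g CO₂ ÷ 44.009 g/mol = 0.19630 mol
mol H = 2 × 3.537 g H₂O ÷ 18.015 g/mol = 0.39267 mol
mass O = 4.324 − (2.3578 + 0.39581) = 1.5704 g → mol O = 1.5704 ÷ 15.999 = 0.098157 mol
Divide by the smallest (0.098157 mol): C 2.000, H 4.000, O 1.000

(C) C2H4O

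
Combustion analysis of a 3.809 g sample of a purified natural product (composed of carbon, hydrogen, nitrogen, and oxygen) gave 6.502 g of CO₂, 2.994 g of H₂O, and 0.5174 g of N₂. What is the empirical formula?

mol C = 6.502 g CO₂ ÷ 44.009 g/mol = 0.14774 mol
mol H = 2 × 2.994 g H₂O ÷ 18.015 g/mol = 0.33239 mol
mol N = 2 × 0.5174 g N₂ ÷ 28.014 g/mol = 0.036939 mol
mass O = 3.809 − (1.7745 + 0.33505 + 0.51740) = 1.1820 g → mol O = 1.1820 ÷ 15.999 = 0.073881 mol
Divide by the smallest (0.036939 mol): C 4.000, H 8.998, N 1.000, O 2.000

C4H9NO2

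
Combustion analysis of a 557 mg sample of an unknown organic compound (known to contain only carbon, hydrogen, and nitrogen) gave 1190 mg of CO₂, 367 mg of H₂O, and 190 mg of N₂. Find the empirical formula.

C2H3N

mol C = 1.19 g CO₂ ÷ 44.009 g/mol = 0.02704 mol
mol H = 2 × 0.367 g H₂O ÷ 18.015 g/mol = 0.04074 mol
mol N = 2 × 0.190 g N₂ ÷ 28.014 g/mol = 0.01356 mol
Divide by the smallest (0.01356 mol): C 1.993, H 3.004, N 1.000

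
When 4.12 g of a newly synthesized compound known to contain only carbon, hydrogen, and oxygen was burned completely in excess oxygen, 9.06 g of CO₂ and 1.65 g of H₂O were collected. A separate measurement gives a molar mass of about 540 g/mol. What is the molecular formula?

mol C = 9.06 g CO₂ ÷ 44.009 g/mol = 0.2059 mol
mol H = 2 × 1.65 g H₂O ÷ 18.015 g/mol = 0.1832 mol
mass O = 4.12 − (2.473 + 0.1846) = 1.463 g → mol O = 1.463 ÷ 15.999 = 0.09142 mol
Divide by the smallest (0.09142 mol): C 2.252, H 2.004, O 1.000
Multiplying each by 4 gives whole numbers: C 9.01, H 8.01, O 4.00
Empirical formula: C9H8O4
Empirical-formula mass = 180.16 g/mol; 540 ÷ 180.16 ≈ 3, so the molecular formula is C27H24O12.

C27H24O12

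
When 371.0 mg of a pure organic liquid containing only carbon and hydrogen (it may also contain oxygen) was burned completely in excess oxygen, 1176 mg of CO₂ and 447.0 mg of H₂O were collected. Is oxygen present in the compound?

no

mol C = 1.176 g CO₂ ÷ 44.009 g/mol = 0.026722 mol
mol H = 2 × 0.4470 g H₂O ÷ 18.015 g/mol = 0.049625 mol
C and H together account for 0.37098 g — essentially the entire 0.3710 g sample — so the compound contains no oxygen.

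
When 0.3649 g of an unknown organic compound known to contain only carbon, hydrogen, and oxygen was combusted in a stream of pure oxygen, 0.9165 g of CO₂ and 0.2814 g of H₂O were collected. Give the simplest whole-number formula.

mol C = 0.9165 g CO₂ ÷ 44.009 g/mol = 0.020825 mol
mol H = 2 × 0.2814 g H₂O ÷ 18.015 g/mol = 0.031241 mol
mass O = 0.3649 − (0.25013 + 0.031491) = 0.083277 g → mol O = 0.083277 ÷ 15.999 = 0.0052051 mol
Divide by the smallest (0.0052051 mol): C 4.001, H 6.002, O 1.000

C4H6O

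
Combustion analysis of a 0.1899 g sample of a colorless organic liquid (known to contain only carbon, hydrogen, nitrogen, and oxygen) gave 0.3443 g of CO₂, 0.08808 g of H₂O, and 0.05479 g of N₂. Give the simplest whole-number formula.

C4H5N2O

mol C = 0.3443 g CO₂ ÷ 44.009 g/mol = 0.0078234 mol
mol H = 2 × 0.08808 g H₂O ÷ 18.015 g/mol = 0.0097785 mol
mol N = 2 × 0.05479 g N₂ ÷ 28.014 g/mol = 0.0039116 mol
mass O = 0.1899 − (0.093967 + 0.0098567 + 0.054790) = 0.031286 g → mol O = 0.031286 ÷ 15.999 = 0.0019555 mol
Divide by the smallest (0.0019555 mol): C 4.001, H 5.000, N 2.000, O 1.000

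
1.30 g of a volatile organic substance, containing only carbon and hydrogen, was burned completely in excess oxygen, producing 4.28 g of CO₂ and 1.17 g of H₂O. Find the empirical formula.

mol C = 4.28 g CO₂ ÷ 44.009 g/mol = 0.09725 mol
mol H = 2 × 1.17 g H₂O ÷ 18.015 g/mol = 0.1299 mol
Divide by the smallest (0.09725 mol): C 1.000, H 1.336
Multiplying each by 3 gives whole numbers: C 3.00, H 4.01

C3H4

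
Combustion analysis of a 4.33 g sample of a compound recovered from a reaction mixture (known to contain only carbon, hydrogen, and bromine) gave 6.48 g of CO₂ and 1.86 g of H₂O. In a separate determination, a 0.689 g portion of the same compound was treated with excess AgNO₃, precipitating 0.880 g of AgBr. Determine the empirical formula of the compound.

mol C = 6.48 g CO₂ ÷ 44.009 g/mol = 0.1472 mol
mol H = 2 × 1.86 g H₂O ÷ 18.015 g/mol = 0.2065 mol
From the AgBr data: mol Br per gram of compound = (0.880 ÷ 187.772) ÷ 0.689 = 0.006802 mol/g, so in the 4.33 g combustion sample mol Br = 0.02945 mol
Divide by the smallest (0.02945 mol): C 4.999, H 7.011, Br 1.000

C5H7Br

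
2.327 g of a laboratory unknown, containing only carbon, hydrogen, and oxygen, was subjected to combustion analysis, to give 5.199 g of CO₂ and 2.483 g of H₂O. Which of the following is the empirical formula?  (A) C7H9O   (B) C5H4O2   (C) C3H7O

(C) C3H7O

mol C = 5.199 g CO₂ ÷ 44.009 g/mol = 0.11813 mol
mol H = 2 × 2.483 g H₂O ÷ 18.015 g/mol = 0.27566 mol
mass O = 2.327 − (1.4189 + 0.27786) = 0.63022 g → mol O = 0.63022 ÷ 15.999 = 0.039391 mol
Divide by the smallest (0.039391 mol): C 2.999, H 6.998, O 1.000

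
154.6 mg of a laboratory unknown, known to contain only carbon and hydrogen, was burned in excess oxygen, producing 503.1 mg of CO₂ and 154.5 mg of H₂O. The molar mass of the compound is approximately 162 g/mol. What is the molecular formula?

mol C = 0.5031 g CO₂ ÷ 44.009 g/mol = 0.011432 mol
mol H = 2 × 0.1545 g H₂O ÷ 18.015 g/mol = 0.017152 mol
Divide by the smallest (0.011432 mol): C 1.000, H 1.500
Multiplying each by 2 gives whole numbers: C 2.00, H 3.00
Empirical formula: C2H3
Empirical-formula mass = 27.05 g/mol; 162 ÷ 27.05 ≈ 6, so the molecular formula is C12H18.

C12H18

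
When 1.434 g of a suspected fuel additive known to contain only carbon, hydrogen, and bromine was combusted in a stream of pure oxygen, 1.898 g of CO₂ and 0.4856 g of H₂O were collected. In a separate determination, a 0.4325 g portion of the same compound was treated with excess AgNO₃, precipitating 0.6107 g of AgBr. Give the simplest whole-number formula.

C4H5Br

mol C = 1.898 g CO₂ ÷ 44.009 g/mol = 0.043128 mol
mol H = 2 × 0.4856 g H₂O ÷ 18.015 g/mol = 0.053911 mol
From the AgBr data: mol Br per gram of compound = (0.6107 ÷ 187.772) ÷ 0.4325 = 0.0075199 mol/g, so in the 1.434 g combustion sample mol Br = 0.010784 mol
Divide by the smallest (0.010784 mol): C 3.999, H 4.999, Br 1.000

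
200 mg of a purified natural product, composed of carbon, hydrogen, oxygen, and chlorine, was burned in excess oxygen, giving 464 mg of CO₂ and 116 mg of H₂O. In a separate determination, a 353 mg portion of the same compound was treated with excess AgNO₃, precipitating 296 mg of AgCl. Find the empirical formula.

mol C = 0.464 g CO₂ ÷ 44.009 g/mol = 0.01054 mol
mol H = 2 × 0.116 g H₂O ÷ 18.015 g/mol = 0.01288 mol
From the AgCl data: mol Cl per gram of compound = (0.296 ÷ 143.318) ÷ 0.353 = 0.005851 mol/g, so in the 0.200 g combustion sample mol Cl = 0.001170 mol
mass O = 0.200 − (0.1266 + 0.01298 + 0.04148) = 0.01890 g → mol O = 0.01890 ÷ 15.999 = 0.001181 mol
Divide by the smallest (0.001170 mol): C 9.010, H 11.005, Cl 1.000, O 1.010

C9H11ClO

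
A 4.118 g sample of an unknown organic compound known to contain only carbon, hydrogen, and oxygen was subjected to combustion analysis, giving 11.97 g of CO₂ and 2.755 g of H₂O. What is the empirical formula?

C8H9O

mol C = 11.97 g CO₂ ÷ 44.009 g/mol = 0.27199 mol
mol H = 2 × 2.755 g H₂O ÷ 18.015 g/mol = 0.30586 mol
mass O = 4.118 − (3.2669 + 0.30830) = 0.54283 g → mol O = 0.54283 ÷ 15.999 = 0.033929 mol
Divide by the smallest (0.033929 mol): C 8.016, H 9.015, O 1.000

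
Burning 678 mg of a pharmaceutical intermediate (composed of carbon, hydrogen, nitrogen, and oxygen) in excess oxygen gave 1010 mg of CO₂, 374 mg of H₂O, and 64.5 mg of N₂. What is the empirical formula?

mol C = 1.01 g CO₂ ÷ 44.009 g/mol = 0.02295 mol
mol H = 2 × 0.374 g H₂O ÷ 18.015 g/mol = 0.04152 mol
mol N = 2 × 0.0645 g N₂ ÷ 28.014 g/mol = 0.004605 mol
mass O = 0.678 − (0.2757 + 0.04185 + 0.06450) = 0.2960 g → mol O = 0.2960 ÷ 15.999 = 0.01850 mol
Divide by the smallest (0.004605 mol): C 4.984, H 9.017, N 1.000, O 4.018

C5H9NO4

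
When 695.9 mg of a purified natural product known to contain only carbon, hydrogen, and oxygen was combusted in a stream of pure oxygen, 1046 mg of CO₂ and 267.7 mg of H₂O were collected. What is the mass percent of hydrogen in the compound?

mol C = 1.046 g CO₂ ÷ 44.009 g/mol = 0.023768 mol
mol H = 2 × 0.2677 g H₂O ÷ 18.015 g/mol = 0.029720 mol
mass O = 0.6959 − (0.28548 + 0.029957) = 0.38047 g → mol O = 0.38047 ÷ 15.999 = 0.023781 mol
mass % H = 0.029957 g ÷ 0.6959 g × 100%

4.30%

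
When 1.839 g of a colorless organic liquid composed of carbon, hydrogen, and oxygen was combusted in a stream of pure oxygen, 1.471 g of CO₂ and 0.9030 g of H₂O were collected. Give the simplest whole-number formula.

mol C = 1.471 g CO₂ ÷ 44.009 g/mol = 0.033425 mol
mol H = 2 × 0.9030 g H₂O ÷ 18.015 g/mol = 0.10025 mol
mass O = 1.839 − (0.40147 + 0.10105) = 1.3365 g → mol O = 1.3365 ÷ 15.999 = 0.083535 mol
Divide by the smallest (0.033425 mol): C 1.000, H 2.999, O 2.499
Multiplying each by 2 gives whole numbers: C 2.00, H 6.00, O 5.00

C2H6O5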